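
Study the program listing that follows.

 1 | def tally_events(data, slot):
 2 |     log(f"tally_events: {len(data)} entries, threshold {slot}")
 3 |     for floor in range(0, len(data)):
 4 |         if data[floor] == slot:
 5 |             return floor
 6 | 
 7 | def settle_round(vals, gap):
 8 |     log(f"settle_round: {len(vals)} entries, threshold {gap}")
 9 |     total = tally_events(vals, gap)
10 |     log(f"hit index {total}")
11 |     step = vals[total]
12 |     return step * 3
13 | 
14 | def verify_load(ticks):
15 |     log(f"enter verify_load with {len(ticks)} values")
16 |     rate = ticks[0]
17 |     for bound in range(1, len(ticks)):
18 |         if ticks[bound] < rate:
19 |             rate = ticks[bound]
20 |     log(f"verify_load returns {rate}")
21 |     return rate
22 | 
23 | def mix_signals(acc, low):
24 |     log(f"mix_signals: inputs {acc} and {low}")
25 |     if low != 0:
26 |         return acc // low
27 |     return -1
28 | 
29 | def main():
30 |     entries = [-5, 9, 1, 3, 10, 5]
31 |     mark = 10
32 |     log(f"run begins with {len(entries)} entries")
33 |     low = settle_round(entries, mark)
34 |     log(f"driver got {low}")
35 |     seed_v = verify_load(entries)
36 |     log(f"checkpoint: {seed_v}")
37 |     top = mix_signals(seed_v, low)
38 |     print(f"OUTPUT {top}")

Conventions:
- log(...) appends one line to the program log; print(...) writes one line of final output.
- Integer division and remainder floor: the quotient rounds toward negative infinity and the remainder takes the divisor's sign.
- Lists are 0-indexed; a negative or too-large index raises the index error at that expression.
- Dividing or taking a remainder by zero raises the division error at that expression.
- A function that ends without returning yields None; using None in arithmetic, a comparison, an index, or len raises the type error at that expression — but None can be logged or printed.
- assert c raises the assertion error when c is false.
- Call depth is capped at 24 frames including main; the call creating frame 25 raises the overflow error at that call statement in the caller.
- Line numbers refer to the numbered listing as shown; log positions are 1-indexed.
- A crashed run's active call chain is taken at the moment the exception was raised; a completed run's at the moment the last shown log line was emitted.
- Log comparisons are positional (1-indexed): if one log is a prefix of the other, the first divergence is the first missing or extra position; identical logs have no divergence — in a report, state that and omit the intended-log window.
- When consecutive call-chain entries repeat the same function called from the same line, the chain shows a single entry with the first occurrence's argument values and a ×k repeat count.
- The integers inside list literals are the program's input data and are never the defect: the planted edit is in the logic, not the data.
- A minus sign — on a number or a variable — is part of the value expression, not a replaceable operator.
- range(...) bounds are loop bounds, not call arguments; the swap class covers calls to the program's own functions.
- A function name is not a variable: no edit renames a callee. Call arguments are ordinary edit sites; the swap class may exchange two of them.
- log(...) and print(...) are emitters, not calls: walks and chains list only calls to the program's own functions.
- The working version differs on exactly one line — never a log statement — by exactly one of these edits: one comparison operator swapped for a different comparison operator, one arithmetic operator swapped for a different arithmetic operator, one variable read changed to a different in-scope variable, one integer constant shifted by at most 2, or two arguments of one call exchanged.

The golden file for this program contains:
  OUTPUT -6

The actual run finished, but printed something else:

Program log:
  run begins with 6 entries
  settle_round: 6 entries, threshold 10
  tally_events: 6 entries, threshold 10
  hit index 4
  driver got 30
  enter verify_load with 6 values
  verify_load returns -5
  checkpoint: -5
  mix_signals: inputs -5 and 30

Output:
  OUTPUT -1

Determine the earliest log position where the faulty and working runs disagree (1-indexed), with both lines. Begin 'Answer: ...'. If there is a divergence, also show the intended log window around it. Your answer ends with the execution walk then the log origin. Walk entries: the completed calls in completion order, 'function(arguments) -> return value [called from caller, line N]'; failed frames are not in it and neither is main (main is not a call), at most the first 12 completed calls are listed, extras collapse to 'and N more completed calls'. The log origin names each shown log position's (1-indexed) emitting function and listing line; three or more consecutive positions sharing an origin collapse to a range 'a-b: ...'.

Answer: position 9; shown 'mix_signals: inputs -5 and 30' vs intended 'mix_signals: inputs 30 and -5'.
Intended log window:
  7: verify_load returns -5
  8: checkpoint: -5
  9: mix_signals: inputs 30 and -5
Execution walk:
  tally_events([-5, 9, 1, 3, 10, 5], 10) -> 4  [called from settle_round, line 9]
  settle_round([-5, 9, 1, 3, 10, 5], 10) -> 30  [called from main, line 33]
  verify_load([-5, 9, 1, 3, 10, 5]) -> -5  [called from main, line 35]
  mix_signals(-5, 30) -> -1  [called from main, line 37]
Origin of each log line:
  1: logged in main at line 32
  2: logged in settle_round at line 8
  3: logged in tally_events at line 2
  4: logged in settle_round at line 10
  5: logged in main at line 34
  6: logged in verify_load at line 15
  7: logged in verify_load at line 20
  8: logged in main at line 36
  9: logged in mix_signals at line 24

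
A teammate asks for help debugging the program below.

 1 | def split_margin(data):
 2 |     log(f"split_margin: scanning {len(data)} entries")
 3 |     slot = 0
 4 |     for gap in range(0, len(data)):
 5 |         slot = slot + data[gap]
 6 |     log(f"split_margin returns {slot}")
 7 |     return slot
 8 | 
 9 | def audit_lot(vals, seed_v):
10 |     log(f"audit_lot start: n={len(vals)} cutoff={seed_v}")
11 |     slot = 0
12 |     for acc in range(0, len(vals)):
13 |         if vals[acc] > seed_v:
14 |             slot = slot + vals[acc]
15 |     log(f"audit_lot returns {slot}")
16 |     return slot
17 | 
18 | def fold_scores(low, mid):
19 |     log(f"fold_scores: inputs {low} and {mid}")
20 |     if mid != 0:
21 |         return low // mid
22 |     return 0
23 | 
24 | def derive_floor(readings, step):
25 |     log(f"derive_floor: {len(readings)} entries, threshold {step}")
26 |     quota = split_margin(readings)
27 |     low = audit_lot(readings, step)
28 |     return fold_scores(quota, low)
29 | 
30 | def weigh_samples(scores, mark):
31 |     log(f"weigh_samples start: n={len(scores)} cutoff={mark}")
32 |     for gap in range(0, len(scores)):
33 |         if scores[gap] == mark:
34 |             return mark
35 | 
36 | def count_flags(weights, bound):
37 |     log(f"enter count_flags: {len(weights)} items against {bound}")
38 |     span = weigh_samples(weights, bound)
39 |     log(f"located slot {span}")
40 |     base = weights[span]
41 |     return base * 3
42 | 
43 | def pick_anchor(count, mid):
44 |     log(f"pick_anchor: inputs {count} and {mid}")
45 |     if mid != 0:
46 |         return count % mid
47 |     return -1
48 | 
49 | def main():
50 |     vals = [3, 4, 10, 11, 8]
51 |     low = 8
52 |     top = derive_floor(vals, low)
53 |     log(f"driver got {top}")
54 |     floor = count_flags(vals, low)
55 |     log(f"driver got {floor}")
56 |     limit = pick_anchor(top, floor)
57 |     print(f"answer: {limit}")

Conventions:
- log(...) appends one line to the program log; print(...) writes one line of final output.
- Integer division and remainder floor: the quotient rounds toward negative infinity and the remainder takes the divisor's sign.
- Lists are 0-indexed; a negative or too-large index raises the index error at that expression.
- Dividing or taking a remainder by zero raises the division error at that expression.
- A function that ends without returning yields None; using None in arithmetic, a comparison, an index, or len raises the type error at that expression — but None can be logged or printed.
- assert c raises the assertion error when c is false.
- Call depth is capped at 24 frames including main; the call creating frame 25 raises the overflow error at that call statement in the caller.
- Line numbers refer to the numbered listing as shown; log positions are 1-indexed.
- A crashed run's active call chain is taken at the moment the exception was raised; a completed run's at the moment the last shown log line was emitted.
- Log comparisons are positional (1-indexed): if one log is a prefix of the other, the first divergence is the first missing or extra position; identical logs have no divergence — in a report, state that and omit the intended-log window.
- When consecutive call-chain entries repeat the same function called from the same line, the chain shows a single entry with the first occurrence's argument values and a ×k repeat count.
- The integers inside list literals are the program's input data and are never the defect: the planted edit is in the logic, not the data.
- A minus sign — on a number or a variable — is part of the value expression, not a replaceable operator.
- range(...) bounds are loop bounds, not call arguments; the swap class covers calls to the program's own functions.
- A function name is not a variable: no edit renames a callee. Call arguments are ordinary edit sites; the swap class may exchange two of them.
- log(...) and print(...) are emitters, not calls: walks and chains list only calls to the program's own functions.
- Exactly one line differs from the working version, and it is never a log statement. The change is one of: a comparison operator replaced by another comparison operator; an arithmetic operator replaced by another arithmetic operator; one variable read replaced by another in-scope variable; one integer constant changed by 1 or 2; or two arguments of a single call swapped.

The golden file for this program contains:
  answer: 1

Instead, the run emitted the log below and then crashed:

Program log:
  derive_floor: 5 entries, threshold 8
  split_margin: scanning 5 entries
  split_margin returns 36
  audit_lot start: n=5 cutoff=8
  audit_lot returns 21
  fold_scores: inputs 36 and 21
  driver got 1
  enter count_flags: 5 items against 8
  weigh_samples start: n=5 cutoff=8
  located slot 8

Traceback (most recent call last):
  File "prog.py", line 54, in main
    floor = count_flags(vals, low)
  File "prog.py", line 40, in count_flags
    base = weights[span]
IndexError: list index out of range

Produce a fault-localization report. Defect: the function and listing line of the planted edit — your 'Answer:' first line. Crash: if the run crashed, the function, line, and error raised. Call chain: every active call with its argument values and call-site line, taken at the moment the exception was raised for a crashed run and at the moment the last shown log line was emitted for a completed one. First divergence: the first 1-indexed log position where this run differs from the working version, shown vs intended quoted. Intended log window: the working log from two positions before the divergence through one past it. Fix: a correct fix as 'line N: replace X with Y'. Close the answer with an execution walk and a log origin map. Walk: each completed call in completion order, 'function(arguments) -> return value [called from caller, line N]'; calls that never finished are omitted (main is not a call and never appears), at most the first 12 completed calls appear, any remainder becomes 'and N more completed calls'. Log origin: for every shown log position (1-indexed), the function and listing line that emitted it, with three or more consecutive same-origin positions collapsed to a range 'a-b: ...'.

Answer: the defect is in weigh_samples at line 34.
The tell: Everything matches until log position 10, which reads 'located slot 8' in place of 'located slot 4'.
Crash: count_flags, line 40, IndexError.
Call chain: main -> count_flags([3, 4, 10, 11, 8], 8) (called at line 54).
First divergence: at position 10 the run shows 'located slot 8' where the working version logs 'located slot 4'.
Intended log window:
  8: enter count_flags: 5 items against 8
  9: weigh_samples start: n=5 cutoff=8
  10: located slot 4
  11: driver got 24
Execution walk:
  split_margin([3, 4, 10, 11, 8]) -> 36  [called from derive_floor, line 26]
  audit_lot([3, 4, 10, 11, 8], 8) -> 21  [called from derive_floor, line 27]
  fold_scores(36, 21) -> 1  [called from derive_floor, line 28]
  derive_floor([3, 4, 10, 11, 8], 8) -> 1  [called from main, line 52]
  weigh_samples([3, 4, 10, 11, 8], 8) -> 8  [called from count_flags, line 38]
Log line origins:
  1: emitted by derive_floor (line 25)
  2: emitted by split_margin (line 2)
  3: emitted by split_margin (line 6)
  4: emitted by audit_lot (line 10)
  5: emitted by audit_lot (line 15)
  6: emitted by fold_scores (line 19)
  7: emitted by main (line 53)
  8: emitted by count_flags (line 37)
  9: emitted by weigh_samples (line 31)
  10: emitted by count_flags (line 39)
A correct fix: line 34: replace `mark` with `gap`.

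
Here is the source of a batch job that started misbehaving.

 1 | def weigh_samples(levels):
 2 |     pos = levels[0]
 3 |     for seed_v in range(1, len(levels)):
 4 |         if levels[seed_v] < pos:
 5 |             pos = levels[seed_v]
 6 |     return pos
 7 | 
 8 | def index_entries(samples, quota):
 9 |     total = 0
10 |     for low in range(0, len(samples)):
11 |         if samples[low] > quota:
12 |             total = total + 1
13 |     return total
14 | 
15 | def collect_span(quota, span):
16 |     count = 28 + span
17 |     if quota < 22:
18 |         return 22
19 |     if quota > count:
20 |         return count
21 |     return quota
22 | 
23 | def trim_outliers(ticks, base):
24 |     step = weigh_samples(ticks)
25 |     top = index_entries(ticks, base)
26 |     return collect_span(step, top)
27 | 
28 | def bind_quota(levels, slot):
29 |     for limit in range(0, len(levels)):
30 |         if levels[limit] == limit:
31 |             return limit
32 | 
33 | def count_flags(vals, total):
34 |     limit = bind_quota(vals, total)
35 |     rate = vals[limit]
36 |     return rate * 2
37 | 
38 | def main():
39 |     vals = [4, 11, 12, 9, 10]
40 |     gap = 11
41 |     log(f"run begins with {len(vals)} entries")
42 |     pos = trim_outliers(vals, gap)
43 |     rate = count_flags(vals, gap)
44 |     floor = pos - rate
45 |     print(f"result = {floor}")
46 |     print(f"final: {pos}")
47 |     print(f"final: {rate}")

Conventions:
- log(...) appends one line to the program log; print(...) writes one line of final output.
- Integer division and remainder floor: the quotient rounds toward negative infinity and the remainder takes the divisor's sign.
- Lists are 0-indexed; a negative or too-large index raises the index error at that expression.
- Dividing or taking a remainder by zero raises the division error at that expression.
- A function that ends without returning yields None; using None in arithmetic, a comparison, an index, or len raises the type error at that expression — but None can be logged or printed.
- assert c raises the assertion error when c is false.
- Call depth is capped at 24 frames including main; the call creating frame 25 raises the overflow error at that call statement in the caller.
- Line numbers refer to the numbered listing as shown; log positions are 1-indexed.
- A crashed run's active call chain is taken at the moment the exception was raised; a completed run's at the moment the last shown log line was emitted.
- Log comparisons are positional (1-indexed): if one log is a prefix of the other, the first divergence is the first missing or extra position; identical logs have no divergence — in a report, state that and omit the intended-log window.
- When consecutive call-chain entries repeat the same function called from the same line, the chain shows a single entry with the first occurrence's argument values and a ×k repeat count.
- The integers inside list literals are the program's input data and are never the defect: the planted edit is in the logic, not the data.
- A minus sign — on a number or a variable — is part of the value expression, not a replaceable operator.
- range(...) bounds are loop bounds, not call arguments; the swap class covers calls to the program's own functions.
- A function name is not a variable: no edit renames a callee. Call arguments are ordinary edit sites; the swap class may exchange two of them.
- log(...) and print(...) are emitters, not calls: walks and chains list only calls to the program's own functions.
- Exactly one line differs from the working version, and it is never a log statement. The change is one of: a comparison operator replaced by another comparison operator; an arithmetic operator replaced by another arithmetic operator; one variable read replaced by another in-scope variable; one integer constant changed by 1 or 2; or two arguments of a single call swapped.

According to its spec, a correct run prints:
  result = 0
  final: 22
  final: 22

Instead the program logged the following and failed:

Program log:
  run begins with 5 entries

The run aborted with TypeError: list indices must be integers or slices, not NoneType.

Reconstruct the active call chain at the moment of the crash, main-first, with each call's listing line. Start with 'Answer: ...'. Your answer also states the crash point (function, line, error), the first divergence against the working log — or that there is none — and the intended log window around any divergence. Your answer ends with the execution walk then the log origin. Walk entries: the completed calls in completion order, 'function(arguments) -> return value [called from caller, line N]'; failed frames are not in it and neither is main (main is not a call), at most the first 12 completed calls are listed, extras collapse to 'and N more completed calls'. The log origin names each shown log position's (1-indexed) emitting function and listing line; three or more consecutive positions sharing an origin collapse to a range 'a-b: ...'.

Answer: main -> count_flags (called at line 43).
The tell: The log gives no warning — it matches the intended run right up to the abort.
Crash: count_flags, line 35, TypeError.
First divergence: none (the log streams are identical).
Execution walk:
  weigh_samples([4, 11, 12, 9, 10]) -> 4  [called from trim_outliers, line 24]
  index_entries([4, 11, 12, 9, 10], 11) -> 1  [called from trim_outliers, line 25]
  collect_span(4, 1) -> 22  [called from trim_outliers, line 26]
  trim_outliers([4, 11, 12, 9, 10], 11) -> 22  [called from main, line 42]
  bind_quota([4, 11, 12, 9, 10], 11) -> None  [called from count_flags, line 34]
Log origin:
  1 — main, line 41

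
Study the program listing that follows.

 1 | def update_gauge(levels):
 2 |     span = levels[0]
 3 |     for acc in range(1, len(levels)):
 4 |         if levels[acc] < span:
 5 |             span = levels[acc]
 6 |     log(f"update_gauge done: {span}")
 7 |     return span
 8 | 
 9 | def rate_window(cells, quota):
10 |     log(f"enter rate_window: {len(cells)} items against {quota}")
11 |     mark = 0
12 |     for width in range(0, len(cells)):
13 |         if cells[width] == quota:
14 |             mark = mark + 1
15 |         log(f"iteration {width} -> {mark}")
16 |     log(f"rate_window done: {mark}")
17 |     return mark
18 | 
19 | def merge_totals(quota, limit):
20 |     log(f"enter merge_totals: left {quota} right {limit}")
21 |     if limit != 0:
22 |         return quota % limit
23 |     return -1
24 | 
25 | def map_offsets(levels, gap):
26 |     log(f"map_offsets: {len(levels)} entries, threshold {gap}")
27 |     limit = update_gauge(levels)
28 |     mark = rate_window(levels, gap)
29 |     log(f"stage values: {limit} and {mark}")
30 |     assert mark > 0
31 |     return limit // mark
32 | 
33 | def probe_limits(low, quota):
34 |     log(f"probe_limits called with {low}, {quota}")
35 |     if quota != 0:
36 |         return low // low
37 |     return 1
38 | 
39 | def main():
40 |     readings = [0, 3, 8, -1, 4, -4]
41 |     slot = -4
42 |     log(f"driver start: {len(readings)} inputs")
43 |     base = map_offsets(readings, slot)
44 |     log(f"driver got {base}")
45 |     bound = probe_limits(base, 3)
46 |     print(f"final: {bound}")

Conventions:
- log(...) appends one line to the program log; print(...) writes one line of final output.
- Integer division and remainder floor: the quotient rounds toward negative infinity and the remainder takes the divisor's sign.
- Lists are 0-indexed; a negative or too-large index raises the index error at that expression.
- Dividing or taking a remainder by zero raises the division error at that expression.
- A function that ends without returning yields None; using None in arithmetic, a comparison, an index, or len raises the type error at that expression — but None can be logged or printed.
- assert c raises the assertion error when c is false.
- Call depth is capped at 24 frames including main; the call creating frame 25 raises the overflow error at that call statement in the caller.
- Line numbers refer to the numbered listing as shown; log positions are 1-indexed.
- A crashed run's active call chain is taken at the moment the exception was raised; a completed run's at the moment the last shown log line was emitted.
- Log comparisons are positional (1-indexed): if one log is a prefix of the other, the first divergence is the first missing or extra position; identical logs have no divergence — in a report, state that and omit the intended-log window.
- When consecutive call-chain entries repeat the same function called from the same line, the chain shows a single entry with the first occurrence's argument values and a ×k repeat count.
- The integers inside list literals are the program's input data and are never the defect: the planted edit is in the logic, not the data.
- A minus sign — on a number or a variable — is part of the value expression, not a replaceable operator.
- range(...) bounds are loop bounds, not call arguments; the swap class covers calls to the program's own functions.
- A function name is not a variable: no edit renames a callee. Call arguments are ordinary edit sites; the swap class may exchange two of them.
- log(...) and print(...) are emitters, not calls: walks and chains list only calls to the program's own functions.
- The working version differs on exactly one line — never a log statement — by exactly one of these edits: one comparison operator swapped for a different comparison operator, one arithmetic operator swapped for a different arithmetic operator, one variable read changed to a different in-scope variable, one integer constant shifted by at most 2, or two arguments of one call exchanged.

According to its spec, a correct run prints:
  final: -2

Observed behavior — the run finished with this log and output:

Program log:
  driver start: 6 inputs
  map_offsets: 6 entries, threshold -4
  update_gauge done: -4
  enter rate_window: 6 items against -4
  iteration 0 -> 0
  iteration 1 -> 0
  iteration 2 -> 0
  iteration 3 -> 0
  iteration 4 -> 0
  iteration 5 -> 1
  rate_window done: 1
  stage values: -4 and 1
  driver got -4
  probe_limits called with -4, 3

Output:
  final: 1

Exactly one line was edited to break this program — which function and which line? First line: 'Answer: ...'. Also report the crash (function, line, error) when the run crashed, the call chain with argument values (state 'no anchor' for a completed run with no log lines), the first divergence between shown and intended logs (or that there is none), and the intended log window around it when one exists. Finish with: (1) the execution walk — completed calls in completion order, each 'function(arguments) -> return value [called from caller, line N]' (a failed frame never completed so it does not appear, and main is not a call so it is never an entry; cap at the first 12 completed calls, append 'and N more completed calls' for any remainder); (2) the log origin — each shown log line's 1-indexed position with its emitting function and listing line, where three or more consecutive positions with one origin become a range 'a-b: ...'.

Answer: the defect is in probe_limits at line 36.
Key fact: Nothing in the log betrays the bug — only the output does.
Call chain: main -> probe_limits(-4, 3) (called at line 45).
First divergence: there is none — every log position agrees.
Execution walk:
  update_gauge([0, 3, 8, -1, 4, -4]) -> -4  [called from map_offsets, line 27]
  rate_window([0, 3, 8, -1, 4, -4], -4) -> 1  [called from map_offsets, line 28]
  map_offsets([0, 3, 8, -1, 4, -4], -4) -> -4  [called from main, line 43]
  probe_limits(-4, 3) -> 1  [called from main, line 45]
Origin of each log line:
  1: from main, line 42
  2: from map_offsets, line 26
  3: from update_gauge, line 6
  4: from rate_window, line 10
  5-10: from rate_window, line 15
  11: from rate_window, line 16
  12: from map_offsets, line 29
  13: from main, line 44
  14: from probe_limits, line 34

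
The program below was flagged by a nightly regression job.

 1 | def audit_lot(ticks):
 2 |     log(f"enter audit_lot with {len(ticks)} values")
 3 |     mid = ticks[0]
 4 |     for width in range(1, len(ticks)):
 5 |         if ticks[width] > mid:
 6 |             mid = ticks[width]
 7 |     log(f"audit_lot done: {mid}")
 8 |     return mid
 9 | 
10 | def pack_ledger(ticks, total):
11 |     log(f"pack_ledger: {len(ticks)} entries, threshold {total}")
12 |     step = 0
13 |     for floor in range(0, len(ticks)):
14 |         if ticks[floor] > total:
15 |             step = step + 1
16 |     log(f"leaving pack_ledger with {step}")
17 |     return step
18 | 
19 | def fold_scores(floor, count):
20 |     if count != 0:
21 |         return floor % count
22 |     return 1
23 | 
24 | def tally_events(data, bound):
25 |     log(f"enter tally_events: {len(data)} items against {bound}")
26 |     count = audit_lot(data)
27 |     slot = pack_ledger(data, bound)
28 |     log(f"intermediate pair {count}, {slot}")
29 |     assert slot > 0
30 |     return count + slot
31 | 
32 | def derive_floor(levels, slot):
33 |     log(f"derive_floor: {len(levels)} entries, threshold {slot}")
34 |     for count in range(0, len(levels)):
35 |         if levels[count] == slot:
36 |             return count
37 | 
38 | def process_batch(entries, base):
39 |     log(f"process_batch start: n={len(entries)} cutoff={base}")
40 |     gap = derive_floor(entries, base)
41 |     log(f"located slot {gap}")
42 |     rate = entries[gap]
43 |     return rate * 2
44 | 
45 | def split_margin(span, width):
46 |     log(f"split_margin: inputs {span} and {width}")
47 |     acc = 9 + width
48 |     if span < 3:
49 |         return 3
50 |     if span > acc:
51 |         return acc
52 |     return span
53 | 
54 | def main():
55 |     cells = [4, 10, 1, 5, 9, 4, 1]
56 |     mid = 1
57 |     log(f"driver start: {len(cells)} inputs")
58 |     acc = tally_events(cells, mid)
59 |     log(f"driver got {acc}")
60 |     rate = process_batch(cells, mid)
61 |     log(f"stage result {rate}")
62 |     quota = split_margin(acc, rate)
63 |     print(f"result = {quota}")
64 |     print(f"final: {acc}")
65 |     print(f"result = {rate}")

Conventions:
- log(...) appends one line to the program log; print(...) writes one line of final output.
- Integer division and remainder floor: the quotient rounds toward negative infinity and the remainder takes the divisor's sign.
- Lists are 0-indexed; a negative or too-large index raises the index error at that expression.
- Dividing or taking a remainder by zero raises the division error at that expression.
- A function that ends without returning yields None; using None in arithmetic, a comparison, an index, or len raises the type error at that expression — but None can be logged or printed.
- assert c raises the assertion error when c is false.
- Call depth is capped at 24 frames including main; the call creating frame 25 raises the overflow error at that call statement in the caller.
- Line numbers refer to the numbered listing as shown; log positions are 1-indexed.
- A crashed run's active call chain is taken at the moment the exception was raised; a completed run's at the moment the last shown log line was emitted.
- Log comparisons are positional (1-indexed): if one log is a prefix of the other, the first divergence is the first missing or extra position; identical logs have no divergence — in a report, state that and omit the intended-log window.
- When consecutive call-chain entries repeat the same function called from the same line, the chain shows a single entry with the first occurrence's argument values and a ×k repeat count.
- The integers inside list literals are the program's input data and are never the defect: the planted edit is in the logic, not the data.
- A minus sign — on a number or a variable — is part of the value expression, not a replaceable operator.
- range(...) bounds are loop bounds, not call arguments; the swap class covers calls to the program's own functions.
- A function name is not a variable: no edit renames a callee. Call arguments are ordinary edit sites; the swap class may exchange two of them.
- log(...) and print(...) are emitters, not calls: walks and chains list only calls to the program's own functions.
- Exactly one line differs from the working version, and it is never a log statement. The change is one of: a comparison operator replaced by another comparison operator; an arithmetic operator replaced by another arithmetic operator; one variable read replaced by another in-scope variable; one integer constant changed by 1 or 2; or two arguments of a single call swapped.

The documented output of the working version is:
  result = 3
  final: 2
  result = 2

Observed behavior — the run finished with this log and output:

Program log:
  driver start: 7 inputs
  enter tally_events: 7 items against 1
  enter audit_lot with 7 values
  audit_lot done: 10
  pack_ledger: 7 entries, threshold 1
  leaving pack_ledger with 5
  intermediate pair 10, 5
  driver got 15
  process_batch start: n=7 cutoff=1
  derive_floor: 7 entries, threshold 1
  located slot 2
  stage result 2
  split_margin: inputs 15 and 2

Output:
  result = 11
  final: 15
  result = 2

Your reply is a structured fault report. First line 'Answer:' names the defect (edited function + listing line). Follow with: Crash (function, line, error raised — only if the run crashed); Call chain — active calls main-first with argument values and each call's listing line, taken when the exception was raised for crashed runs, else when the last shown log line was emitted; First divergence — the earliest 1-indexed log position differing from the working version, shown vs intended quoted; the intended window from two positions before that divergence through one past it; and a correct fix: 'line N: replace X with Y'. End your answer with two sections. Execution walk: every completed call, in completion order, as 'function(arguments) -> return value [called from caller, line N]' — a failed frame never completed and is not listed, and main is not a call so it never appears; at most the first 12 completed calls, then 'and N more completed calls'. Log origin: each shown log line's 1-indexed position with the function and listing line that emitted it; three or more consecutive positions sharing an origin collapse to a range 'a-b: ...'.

Answer: the defect is in tally_events at line 30.
Key observation: Log line 8 is where behavior first shows: 'driver got 15' appears instead of 'driver got 2'.
Call chain: main -> split_margin(15, 2) (called at line 62).
First divergence: position 8; shown 'driver got 15' vs intended 'driver got 2'.
Intended log window:
  6: leaving pack_ledger with 5
  7: intermediate pair 10, 5
  8: driver got 2
  9: process_batch start: n=7 cutoff=1
Execution walk:
  audit_lot([4, 10, 1, 5, 9, 4, 1]) -> 10  [called from tally_events, line 26]
  pack_ledger([4, 10, 1, 5, 9, 4, 1], 1) -> 5  [called from tally_events, line 27]
  tally_events([4, 10, 1, 5, 9, 4, 1], 1) -> 15  [called from main, line 58]
  derive_floor([4, 10, 1, 5, 9, 4, 1], 1) -> 2  [called from process_batch, line 40]
  process_batch([4, 10, 1, 5, 9, 4, 1], 1) -> 2  [called from main, line 60]
  split_margin(15, 2) -> 11  [called from main, line 62]
Log line origins:
  1: emitted by main (line 57)
  2: emitted by tally_events (line 25)
  3: emitted by audit_lot (line 2)
  4: emitted by audit_lot (line 7)
  5: emitted by pack_ledger (line 11)
  6: emitted by pack_ledger (line 16)
  7: emitted by tally_events (line 28)
  8: emitted by main (line 59)
  9: emitted by process_batch (line 39)
  10: emitted by derive_floor (line 33)
  11: emitted by process_batch (line 41)
  12: emitted by main (line 61)
  13: emitted by split_margin (line 46)
A correct fix: line 30: replace `+` with `//`.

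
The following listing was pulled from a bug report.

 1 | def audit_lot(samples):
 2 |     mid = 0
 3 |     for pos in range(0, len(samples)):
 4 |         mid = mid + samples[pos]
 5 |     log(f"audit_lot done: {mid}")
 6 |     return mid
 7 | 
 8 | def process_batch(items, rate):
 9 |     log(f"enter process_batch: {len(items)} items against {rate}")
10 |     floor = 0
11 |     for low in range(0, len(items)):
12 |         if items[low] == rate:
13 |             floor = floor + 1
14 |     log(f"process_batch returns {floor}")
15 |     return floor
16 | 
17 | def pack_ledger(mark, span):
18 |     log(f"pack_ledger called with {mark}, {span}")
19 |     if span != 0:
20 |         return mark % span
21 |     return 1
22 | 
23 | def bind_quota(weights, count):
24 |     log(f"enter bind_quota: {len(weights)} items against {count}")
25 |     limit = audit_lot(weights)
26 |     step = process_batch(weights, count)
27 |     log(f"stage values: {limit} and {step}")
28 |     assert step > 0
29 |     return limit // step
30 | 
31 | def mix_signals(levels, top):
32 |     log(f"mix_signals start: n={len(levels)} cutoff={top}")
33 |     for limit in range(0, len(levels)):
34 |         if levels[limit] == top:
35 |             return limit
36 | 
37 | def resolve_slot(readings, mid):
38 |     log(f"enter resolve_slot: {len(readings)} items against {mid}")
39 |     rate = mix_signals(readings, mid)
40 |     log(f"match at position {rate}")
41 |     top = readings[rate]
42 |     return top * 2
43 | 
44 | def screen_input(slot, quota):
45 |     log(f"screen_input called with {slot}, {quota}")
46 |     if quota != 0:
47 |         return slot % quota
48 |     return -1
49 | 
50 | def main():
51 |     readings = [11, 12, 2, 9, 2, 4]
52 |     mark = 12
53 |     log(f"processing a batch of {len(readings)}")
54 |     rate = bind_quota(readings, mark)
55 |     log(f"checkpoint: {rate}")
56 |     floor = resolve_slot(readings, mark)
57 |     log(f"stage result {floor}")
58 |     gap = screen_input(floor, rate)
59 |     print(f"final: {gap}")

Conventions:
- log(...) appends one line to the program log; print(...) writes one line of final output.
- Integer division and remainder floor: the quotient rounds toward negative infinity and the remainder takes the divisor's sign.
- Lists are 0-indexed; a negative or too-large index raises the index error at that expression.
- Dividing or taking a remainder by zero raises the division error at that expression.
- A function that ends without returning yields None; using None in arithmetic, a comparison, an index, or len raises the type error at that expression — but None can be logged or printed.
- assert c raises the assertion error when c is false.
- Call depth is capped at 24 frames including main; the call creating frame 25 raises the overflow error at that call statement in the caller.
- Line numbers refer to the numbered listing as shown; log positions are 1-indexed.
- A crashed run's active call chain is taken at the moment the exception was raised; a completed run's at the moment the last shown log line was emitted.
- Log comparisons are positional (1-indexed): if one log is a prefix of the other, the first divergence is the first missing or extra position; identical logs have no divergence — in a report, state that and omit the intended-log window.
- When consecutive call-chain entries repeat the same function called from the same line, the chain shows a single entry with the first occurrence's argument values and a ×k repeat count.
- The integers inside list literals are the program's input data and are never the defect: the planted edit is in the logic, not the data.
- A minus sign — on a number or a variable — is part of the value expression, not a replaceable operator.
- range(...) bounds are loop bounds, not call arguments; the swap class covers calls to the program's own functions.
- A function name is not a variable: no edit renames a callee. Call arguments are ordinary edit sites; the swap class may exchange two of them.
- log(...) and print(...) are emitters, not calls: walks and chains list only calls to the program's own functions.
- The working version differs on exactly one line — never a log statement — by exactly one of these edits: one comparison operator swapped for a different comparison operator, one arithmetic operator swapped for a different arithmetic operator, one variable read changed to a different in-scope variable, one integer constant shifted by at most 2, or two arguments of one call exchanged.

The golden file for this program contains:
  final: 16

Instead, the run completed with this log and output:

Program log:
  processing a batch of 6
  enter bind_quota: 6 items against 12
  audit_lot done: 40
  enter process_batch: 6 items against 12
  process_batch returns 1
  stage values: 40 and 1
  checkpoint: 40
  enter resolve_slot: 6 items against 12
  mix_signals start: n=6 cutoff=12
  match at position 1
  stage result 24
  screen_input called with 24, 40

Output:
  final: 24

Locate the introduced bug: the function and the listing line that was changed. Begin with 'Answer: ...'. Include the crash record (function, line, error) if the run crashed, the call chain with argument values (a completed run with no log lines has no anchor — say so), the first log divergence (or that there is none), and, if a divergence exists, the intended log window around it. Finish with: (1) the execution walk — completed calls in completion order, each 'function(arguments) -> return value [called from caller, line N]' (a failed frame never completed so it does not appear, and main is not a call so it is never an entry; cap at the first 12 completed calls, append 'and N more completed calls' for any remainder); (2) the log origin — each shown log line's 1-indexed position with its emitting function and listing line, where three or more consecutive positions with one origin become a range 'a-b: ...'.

Answer: the defect is in main at line 58.
Key observation: The earliest visible damage is log position 12 — 'screen_input called with 24, 40' rather than the intended 'screen_input called with 40, 24'.
Call chain: main -> screen_input(24, 40) (called at line 58).
First divergence: position 12 — shown 'screen_input called with 24, 40', intended 'screen_input called with 40, 24'.
Intended log window:
  10: match at position 1
  11: stage result 24
  12: screen_input called with 40, 24
Execution walk:
  audit_lot([11, 12, 2, 9, 2, 4]) -> 40  [called from bind_quota, line 25]
  process_batch([11, 12, 2, 9, 2, 4], 12) -> 1  [called from bind_quota, line 26]
  bind_quota([11, 12, 2, 9, 2, 4], 12) -> 40  [called from main, line 54]
  mix_signals([11, 12, 2, 9, 2, 4], 12) -> 1  [called from resolve_slot, line 39]
  resolve_slot([11, 12, 2, 9, 2, 4], 12) -> 24  [called from main, line 56]
  screen_input(24, 40) -> 24  [called from main, line 58]
Log line origins:
  1: emitted by main (line 53)
  2: emitted by bind_quota (line 24)
  3: emitted by audit_lot (line 5)
  4: emitted by process_batch (line 9)
  5: emitted by process_batch (line 14)
  6: emitted by bind_quota (line 27)
  7: emitted by main (line 55)
  8: emitted by resolve_slot (line 38)
  9: emitted by mix_signals (line 32)
  10: emitted by resolve_slot (line 40)
  11: emitted by main (line 57)
  12: emitted by screen_input (line 45)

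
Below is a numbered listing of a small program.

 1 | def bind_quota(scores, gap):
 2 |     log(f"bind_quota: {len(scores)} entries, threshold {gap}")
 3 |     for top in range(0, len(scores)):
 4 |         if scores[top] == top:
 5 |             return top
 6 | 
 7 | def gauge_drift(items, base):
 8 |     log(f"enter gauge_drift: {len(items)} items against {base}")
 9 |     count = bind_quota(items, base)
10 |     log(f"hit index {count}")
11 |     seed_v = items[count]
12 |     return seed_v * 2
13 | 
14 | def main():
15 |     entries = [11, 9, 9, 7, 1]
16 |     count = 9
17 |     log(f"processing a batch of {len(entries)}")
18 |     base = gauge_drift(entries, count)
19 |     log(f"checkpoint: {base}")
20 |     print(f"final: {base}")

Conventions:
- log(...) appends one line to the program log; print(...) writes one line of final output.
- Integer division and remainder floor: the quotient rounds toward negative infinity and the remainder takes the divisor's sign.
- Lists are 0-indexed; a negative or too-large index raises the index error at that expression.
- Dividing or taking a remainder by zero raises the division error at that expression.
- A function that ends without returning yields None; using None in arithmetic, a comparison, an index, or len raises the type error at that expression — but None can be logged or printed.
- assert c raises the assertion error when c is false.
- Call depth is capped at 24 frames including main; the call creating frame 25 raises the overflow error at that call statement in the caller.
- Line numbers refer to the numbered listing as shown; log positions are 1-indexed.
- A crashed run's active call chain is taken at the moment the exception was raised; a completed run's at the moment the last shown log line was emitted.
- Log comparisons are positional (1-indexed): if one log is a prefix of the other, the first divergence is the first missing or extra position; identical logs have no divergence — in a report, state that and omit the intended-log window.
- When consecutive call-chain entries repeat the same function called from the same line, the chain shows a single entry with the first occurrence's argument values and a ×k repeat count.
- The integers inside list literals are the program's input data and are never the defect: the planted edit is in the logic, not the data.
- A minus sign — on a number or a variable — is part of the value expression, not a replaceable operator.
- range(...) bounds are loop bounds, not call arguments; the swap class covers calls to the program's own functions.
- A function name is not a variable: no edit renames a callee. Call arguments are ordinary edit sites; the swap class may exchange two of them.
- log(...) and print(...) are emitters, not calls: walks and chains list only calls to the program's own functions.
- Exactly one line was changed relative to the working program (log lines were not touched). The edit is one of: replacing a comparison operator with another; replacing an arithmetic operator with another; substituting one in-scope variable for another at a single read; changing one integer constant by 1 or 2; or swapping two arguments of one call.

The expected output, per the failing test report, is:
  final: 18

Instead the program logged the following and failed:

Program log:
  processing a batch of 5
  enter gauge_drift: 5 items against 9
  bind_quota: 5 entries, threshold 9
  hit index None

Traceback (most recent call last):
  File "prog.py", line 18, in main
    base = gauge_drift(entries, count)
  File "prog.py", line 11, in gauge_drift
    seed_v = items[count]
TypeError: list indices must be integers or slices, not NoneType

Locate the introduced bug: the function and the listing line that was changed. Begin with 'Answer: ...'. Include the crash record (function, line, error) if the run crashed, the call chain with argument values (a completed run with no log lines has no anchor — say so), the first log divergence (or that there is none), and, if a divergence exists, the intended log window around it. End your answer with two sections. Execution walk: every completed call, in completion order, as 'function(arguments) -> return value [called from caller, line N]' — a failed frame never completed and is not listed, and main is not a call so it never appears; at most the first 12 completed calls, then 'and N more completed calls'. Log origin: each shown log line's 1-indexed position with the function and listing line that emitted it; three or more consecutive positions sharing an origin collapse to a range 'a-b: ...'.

Answer: the defect is in bind_quota at line 4.
Key observation: Everything matches until log position 4, which reads 'hit index None' in place of 'hit index 1'.
Crash: gauge_drift, line 11, TypeError.
Call chain: main -> gauge_drift([11, 9, 9, 7, 1], 9) (called at line 18).
First divergence: position 4 — the shown line 'hit index None' should read 'hit index 1'.
Intended log window:
  2: enter gauge_drift: 5 items against 9
  3: bind_quota: 5 entries, threshold 9
  4: hit index 1
  5: checkpoint: 18
Execution walk:
  bind_quota([11, 9, 9, 7, 1], 9) -> None  [called from gauge_drift, line 9]
Origin of each log line:
  1: logged in main at line 17
  2: logged in gauge_drift at line 8
  3: logged in bind_quota at line 2
  4: logged in gauge_drift at line 10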